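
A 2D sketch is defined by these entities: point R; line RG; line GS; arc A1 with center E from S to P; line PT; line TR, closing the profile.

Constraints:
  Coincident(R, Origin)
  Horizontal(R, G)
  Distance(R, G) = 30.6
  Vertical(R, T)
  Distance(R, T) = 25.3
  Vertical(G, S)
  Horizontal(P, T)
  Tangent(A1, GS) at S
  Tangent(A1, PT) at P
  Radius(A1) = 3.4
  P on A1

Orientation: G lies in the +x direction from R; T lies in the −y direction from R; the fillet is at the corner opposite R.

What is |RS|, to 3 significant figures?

37.6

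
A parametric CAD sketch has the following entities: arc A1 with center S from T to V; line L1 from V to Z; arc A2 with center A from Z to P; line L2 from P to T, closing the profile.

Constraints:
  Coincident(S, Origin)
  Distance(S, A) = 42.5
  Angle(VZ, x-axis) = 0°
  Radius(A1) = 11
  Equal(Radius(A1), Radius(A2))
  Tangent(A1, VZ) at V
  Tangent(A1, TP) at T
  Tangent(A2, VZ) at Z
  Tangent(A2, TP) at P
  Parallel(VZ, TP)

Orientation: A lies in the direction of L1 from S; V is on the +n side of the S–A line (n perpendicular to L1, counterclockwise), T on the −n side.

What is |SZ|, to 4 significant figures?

43.90

The slot axis is L1's direction at 0.0°, so u = (cos 0.0°, sin 0.0°) = (1.000, 0.000) and n = (−sin 0.0°, cos 0.0°) = (-0.000, 1.000). S is at the origin and A lies 42.5 along u from S, so A = 42.5·u = (42.50, 0.000). Tangency of A1 to both parallel lines with radius 11.0 puts V and T at S ± 11.0·n: V = (-0.000, 11.00), T = (0.000, -11.00). Equal radii place Z and P the same way about A: Z = A + 11.0·n = (42.50, 11.00), P = A − 11.0·n = (42.50, -11.00). Then |SZ| = |Z − S| = 43.90.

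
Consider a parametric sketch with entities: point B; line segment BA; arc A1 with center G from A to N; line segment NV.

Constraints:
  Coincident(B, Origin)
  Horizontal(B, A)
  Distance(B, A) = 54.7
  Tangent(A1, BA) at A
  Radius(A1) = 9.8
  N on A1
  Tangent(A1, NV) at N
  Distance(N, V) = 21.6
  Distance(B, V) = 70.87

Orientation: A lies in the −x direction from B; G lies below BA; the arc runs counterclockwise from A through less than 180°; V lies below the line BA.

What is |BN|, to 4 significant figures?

65.31

B is at the origin; B and A share the same y with |BA| = 54.7 and A on the −x side, so A = (-54.70, 0.000). A1 meets BA tangentially, so GA is at right angles to BA, so G = A + (0, -9.8) = (-54.70, -9.800). Since GN ⟂ NV (tangency), |GV| = √(9.8² + 21.6²) = 23.72 regardless of where N sits on A1. So V lies on both circle(B, 70.87) and circle(G, 23.72); the below-BA intersection is V = (-63.28, -31.91). N is the foot of the tangent from V: N = (-64.48, -10.35).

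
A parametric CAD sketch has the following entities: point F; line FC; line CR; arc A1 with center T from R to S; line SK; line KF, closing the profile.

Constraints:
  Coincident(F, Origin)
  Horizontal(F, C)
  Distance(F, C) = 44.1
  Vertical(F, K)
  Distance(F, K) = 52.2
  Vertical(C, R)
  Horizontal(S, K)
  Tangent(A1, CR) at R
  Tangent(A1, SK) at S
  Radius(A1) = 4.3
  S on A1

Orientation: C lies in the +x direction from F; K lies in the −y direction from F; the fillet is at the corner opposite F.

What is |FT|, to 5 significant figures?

62.277

F is at the origin; F and C share the same y with |FC| = 44.1 and C on the +x side, so C = (44.100, 0.0000). F and K share the same x with |FK| = 52.2 and K on the −y side, so K = (0.0000, -52.200). The virtual corner opposite F is at (44.100, -52.200). A1 meets CR tangentially, so TR is at right angles to CR and since A1 is tangent to SK there, TS ⟂ SK, with radius 4.3, so the center T sits 4.3 in from both sides at T = (39.800, -47.900). Then |FT| = |T − F| = 62.277.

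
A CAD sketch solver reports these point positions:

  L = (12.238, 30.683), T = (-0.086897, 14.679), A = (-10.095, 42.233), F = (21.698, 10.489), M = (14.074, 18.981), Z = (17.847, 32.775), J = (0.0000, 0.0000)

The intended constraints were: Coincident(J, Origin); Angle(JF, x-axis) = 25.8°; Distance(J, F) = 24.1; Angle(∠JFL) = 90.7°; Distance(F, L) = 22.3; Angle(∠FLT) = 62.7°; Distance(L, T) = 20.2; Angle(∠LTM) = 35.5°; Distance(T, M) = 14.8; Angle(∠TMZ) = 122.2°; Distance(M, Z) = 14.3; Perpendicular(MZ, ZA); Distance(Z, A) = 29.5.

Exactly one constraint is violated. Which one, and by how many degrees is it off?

Perpendicular(MZ, ZA) — off by 3.40°.

J = (0.00, 0.00) ✓; JF at 25.80° ✓; |JF| = 24.10 ✓; ∠JFL = 90.70° ✓; |FL| = 22.30 ✓; ∠FLT = 62.70° ✓; |LT| = 20.20 ✓; ∠LTM = 35.50° ✓; |TM| = 14.80 ✓; ∠TMZ = 122.2° ✓; |MZ| = 14.30 ✓; ∠(MZ, ZA) = 86.60° ✗; |ZA| = 29.50 ✓.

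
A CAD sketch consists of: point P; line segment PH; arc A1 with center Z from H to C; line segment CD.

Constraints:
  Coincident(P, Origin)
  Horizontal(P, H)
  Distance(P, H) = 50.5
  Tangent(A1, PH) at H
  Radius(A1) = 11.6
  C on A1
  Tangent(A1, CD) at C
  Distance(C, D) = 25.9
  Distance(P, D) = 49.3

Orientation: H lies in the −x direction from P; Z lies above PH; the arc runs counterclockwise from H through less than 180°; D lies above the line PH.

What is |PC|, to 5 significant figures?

40.236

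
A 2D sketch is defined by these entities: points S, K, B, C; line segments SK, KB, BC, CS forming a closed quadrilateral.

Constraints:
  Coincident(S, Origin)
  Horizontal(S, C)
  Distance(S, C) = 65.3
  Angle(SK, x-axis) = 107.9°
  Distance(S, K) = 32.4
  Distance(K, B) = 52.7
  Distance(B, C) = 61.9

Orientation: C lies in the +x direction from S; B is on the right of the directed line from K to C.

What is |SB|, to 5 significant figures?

20.301

S is at the origin; SC is horizontal with |SC| = 65.3 and C in +x, so C = (65.3, 0). SK runs at 107.9° with |SK| = 32.4, so K = (-9.9584, 30.832). B is determined by |KB| = 52.7 and |BC| = 61.9 together: it lies at the intersection of circle(K, 52.7) and circle(C, 61.9). With |KC| = 81.329, the foot of the radical line on KC is 34.183 from K and the perpendicular offset is √(52.7² − 34.183²) = 40.110. Taking the right-of-KC solution: B = (6.4671, -19.243).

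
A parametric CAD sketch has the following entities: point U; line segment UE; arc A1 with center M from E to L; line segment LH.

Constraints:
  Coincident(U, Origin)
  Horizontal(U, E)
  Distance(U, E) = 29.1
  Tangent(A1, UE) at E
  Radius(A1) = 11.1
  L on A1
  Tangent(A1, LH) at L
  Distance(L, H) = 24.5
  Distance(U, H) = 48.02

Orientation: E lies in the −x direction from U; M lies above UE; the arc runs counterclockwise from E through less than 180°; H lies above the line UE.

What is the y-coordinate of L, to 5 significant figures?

15.780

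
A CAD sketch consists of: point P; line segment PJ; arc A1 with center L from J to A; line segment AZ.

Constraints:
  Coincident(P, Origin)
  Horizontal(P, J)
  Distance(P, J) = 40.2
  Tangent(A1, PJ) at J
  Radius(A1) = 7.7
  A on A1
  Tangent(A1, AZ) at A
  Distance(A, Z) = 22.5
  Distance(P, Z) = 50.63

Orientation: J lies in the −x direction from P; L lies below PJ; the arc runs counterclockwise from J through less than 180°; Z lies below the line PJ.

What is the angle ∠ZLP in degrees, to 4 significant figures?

99.54°

P is at the origin; PJ is horizontal with |PJ| = 40.2 and J on the −x side, so J = (-40.20, 0.000). Tangency of A1 to PJ means the radius LJ is perpendicular to PJ, so L = J + (0, -7.7) = (-40.20, -7.700). Since LA ⟂ AZ (tangency), |LZ| = √(7.7² + 22.5²) = 23.78 regardless of where A sits on A1. So Z lies on both circle(P, 50.63) and circle(L, 23.78); the below-PJ intersection is Z = (-39.66, -31.47). A is the foot of the tangent from Z: A = (-47.43, -10.36).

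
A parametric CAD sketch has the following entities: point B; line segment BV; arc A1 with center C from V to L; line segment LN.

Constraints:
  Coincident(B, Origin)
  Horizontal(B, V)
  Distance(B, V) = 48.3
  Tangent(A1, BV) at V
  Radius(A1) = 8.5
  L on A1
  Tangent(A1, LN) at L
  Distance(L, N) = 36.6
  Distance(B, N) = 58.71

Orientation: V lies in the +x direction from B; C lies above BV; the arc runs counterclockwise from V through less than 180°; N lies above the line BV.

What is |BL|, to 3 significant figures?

57.2

Checks: |CL| = 8.500 ✓; ∠(CL, LN) = 90.00° ✓; |LN| = 36.60 ✓; |BN| = 58.71 ✓.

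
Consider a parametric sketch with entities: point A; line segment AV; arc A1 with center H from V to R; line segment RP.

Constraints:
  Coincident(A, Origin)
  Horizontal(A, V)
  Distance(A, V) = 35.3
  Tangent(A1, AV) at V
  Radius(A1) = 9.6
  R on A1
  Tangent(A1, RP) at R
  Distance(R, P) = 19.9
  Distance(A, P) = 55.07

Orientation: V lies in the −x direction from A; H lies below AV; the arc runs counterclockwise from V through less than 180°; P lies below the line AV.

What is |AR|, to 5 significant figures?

45.599

A is at the origin; AV is horizontal with |AV| = 35.3 and V on the −x side, so V = (-35.300, 0.0000). A1 meets AV tangentially, so HV is at right angles to AV, so H = V + (0, -9.6) = (-35.300, -9.6000). Since HR ⟂ RP (tangency), |HP| = √(9.6² + 19.9²) = 22.095 regardless of where R sits on A1. So P lies on both circle(A, 55.07) and circle(H, 22.095); the below-AV intersection is P = (-47.350, -28.120). R is the foot of the tangent from P: R = (-44.822, -8.3807).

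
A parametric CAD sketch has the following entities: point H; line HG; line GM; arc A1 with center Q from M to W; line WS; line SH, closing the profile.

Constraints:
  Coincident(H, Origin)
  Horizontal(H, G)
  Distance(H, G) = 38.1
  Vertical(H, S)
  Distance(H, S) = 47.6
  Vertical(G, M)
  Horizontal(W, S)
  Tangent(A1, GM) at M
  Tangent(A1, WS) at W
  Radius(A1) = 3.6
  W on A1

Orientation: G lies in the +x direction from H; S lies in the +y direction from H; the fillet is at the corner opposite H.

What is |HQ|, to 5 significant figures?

55.913

H and S share the same x with |HS| = 47.6 and S on the +y side, so S = (0.0000, 47.600). The virtual corner opposite H is at (38.100, 47.600). The tangent condition forces QM to be normal to GM and the tangent condition forces QW to be normal to WS, with radius 3.6, so the center Q sits 3.6 in from both sides at Q = (34.500, 44.000). Then |HQ| = |Q − H| = 55.913.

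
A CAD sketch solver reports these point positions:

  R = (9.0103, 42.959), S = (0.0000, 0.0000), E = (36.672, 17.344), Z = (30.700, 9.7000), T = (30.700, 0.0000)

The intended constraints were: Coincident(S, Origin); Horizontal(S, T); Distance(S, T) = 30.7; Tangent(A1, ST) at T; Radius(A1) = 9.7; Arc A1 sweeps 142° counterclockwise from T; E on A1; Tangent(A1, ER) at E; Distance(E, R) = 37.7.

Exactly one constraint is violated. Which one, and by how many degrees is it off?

Tangent(A1, ER) at E — off by 4.80°.

S = (0.00, 0.00) ✓; S.y = 0.00, T.y = 0.00 ✓; |ST| = 30.70 ✓; ∠(ZT, TS) = 90.00° ✓; |ZT| = 9.700 ✓; bearing(Z→E) − bearing(Z→T) = 142.0° ✓; |ZE| = 9.700 ✓; ∠(ZE, ER) = 94.80° ✗; |ER| = 37.70 ✓.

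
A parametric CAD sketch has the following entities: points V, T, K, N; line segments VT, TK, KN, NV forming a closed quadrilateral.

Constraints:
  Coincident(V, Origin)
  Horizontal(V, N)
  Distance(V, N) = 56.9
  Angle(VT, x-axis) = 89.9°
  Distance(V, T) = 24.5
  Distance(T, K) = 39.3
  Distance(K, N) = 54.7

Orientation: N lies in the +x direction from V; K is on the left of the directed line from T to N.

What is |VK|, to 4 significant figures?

57.58

Checks: |TK| = 39.30 ✓; |KN| = 54.70 ✓.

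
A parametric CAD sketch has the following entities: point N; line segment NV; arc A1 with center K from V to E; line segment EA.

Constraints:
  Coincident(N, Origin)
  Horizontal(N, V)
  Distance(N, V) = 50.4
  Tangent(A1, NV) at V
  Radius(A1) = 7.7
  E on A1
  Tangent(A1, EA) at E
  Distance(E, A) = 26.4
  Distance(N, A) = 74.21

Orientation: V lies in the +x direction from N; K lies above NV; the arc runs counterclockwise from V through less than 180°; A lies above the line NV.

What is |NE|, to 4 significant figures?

57.54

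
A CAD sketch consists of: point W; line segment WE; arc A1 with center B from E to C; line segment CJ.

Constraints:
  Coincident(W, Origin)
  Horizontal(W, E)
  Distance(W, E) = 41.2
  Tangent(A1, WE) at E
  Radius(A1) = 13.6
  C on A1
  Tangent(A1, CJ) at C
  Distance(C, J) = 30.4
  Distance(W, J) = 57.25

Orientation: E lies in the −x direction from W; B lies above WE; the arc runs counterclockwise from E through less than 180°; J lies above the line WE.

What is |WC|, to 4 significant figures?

32.30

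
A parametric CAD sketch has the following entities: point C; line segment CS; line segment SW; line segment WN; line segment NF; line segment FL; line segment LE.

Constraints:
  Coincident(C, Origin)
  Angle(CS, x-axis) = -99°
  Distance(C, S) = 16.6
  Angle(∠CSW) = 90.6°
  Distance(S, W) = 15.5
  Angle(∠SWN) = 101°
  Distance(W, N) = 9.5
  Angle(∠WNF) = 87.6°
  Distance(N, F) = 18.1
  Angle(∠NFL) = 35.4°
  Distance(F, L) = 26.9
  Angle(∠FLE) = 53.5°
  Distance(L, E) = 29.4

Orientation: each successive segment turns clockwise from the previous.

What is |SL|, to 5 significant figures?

19.911

C is at the origin; CS runs at -99.0° with length 16.6, so S = (-2.5968, -16.396). ∠CSW = 90.6° gives SW at 171.60° from the x-axis; with |SW| = 15.5, W = (-17.931, -14.131). ∠SWN = 101.0° gives WN at 92.600° from the x-axis; with |WN| = 9.5, N = (-18.361, -4.6411). ∠WNF = 87.6° gives NF at 0.20000° from the x-axis; with |NF| = 18.1, F = (-0.26159, -4.5779). ∠NFL = 35.4° gives FL at -144.40° from the x-axis; with |FL| = 26.9, L = (-22.134, -20.237). Then |SL| = |L − S| = 19.911.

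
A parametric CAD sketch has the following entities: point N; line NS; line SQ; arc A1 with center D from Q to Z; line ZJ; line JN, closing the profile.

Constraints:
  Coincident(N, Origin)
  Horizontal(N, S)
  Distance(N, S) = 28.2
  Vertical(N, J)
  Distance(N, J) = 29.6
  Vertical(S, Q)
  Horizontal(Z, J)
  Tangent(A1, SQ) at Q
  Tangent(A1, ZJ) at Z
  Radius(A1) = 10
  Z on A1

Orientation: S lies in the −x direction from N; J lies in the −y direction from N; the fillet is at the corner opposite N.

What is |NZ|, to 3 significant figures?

34.7

N is at the origin; N and S share the same y with |NS| = 28.2 and S on the −x side, so S = (-28.2, 0.00). NJ is vertical with |NJ| = 29.6 and J on the −y side, so J = (0.00, -29.6). The virtual corner opposite N is at (-28.2, -29.6). Since A1 is tangent to SQ there, DQ ⟂ SQ and A1 meets ZJ tangentially, so DZ is at right angles to ZJ, with radius 10.0, so the center D sits 10.0 in from both sides at D = (-18.2, -19.6). That places the tangent points at Q = (-28.2, -19.6) on SQ and Z = (-18.2, -29.6) on ZJ. Then |NZ| = |Z − N| = 34.7.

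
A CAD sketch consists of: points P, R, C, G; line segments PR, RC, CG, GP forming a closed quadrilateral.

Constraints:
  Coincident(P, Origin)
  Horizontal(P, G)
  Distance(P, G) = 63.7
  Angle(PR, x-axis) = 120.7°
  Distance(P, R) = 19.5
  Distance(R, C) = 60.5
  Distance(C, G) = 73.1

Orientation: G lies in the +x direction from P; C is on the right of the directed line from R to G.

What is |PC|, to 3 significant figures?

42.3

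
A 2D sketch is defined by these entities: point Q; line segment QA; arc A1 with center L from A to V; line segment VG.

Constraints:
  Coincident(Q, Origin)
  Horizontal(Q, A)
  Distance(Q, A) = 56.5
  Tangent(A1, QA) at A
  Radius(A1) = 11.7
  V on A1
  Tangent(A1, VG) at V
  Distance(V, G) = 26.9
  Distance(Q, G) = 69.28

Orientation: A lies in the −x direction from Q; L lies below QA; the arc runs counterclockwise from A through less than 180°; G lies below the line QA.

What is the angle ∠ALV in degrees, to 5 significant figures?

114.82°

Q is at the origin; Q and A share the same y with |QA| = 56.5 and A on the −x side, so A = (-56.500, 0.0000). A1 meets QA tangentially, so LA is at right angles to QA, so L = A + (0, -11.7) = (-56.500, -11.700). Since LV ⟂ VG (tangency), |LG| = √(11.7² + 26.9²) = 29.334 regardless of where V sits on A1. So G lies on both circle(Q, 69.28) and circle(L, 29.334); the below-QA intersection is G = (-55.826, -41.027). V is the foot of the tangent from G: V = (-67.119, -16.612).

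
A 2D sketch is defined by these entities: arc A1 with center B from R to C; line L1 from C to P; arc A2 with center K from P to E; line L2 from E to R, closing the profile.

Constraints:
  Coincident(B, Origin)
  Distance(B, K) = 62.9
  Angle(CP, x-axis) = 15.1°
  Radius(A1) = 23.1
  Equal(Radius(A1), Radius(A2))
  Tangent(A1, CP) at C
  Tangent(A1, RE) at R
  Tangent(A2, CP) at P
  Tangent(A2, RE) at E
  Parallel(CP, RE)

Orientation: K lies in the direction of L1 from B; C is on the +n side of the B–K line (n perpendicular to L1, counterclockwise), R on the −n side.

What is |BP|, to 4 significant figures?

67.01

The slot axis is L1's direction at 15.1°, so u = (cos 15.1°, sin 15.1°) = (0.9655, 0.2605) and n = (−sin 15.1°, cos 15.1°) = (-0.2605, 0.9655). B is at the origin and K lies 62.9 along u from B, so K = 62.9·u = (60.73, 16.39). Tangency of A1 to both parallel lines with radius 23.1 puts C and R at B ± 23.1·n: C = (-6.018, 22.30), R = (6.018, -22.30). Equal radii place P and E the same way about K: P = K + 23.1·n = (54.71, 38.69), E = K − 23.1·n = (66.75, -5.917). Then |BP| = |P − B| = 67.01.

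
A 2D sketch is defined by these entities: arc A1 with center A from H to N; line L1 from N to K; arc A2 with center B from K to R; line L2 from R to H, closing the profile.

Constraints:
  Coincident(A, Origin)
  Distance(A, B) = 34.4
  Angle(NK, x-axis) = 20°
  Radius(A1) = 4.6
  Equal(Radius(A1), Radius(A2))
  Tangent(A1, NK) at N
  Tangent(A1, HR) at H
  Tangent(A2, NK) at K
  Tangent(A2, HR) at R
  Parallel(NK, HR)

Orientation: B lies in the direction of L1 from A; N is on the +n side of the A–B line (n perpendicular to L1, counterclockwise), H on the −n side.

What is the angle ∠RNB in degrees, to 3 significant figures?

7.36°

The slot axis is L1's direction at 20.0°, so u = (cos 20.0°, sin 20.0°) = (0.940, 0.342) and n = (−sin 20.0°, cos 20.0°) = (-0.342, 0.940). A is at the origin and B lies 34.4 along u from A, so B = 34.4·u = (32.3, 11.8). Tangency of A1 to both parallel lines with radius 4.6 puts N and H at A ± 4.6·n: N = (-1.57, 4.32), H = (1.57, -4.32). Equal radii place K and R the same way about B: K = B + 4.6·n = (30.8, 16.1), R = B − 4.6·n = (33.9, 7.44). Then cos ∠RNB = NR·NB / (|NR||NB|), giving 7.36°.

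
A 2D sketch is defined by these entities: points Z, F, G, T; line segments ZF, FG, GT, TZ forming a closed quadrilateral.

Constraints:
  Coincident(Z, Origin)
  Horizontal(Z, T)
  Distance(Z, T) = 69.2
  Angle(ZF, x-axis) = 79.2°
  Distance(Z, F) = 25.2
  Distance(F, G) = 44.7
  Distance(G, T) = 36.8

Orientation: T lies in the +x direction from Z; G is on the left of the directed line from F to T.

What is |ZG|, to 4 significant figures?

57.87

Checks: |FG| = 44.70 ✓; |GT| = 36.80 ✓.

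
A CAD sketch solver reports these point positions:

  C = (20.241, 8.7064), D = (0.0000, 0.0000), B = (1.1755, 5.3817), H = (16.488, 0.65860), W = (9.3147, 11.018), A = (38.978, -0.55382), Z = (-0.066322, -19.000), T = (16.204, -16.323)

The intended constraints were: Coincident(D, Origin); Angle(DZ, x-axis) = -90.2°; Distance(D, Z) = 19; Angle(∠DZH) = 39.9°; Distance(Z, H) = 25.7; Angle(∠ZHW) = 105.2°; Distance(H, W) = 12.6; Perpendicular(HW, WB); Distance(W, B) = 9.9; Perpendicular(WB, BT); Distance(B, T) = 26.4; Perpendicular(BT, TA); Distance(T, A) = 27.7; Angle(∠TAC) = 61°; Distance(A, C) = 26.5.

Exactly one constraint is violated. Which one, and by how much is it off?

Distance(A, C) = 26.5 — off by 5.60.

D = (0.00, 0.00) ✓; DZ at -90.20° ✓; |DZ| = 19.00 ✓; ∠DZH = 39.90° ✓; |ZH| = 25.70 ✓; ∠ZHW = 105.2° ✓; |HW| = 12.60 ✓; ∠(HW, WB) = 90.00° ✓; |WB| = 9.900 ✓; ∠(WB, BT) = 90.00° ✓; |BT| = 26.40 ✓; ∠(BT, TA) = 90.00° ✓; |TA| = 27.70 ✓; ∠TAC = 61.00° ✓; |AC| = 20.90 ✗.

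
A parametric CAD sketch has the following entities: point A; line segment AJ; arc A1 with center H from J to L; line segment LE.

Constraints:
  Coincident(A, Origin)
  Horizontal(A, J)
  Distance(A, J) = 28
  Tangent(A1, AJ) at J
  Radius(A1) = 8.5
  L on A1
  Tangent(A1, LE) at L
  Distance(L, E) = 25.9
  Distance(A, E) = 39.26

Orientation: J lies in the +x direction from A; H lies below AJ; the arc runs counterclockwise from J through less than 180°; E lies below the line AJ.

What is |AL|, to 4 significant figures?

21.23

A is at the origin; A and J share the same y with |AJ| = 28.0 and J on the +x side, so J = (28.00, 0.000). The tangent condition forces HJ to be normal to AJ, so H = J + (0, -8.5) = (28.00, -8.500). Since HL ⟂ LE (tangency), |HE| = √(8.5² + 25.9²) = 27.26 regardless of where L sits on A1. So E lies on both circle(A, 39.26) and circle(H, 27.26); the below-AJ intersection is E = (19.14, -34.28). L is the foot of the tangent from E: L = (19.50, -8.381).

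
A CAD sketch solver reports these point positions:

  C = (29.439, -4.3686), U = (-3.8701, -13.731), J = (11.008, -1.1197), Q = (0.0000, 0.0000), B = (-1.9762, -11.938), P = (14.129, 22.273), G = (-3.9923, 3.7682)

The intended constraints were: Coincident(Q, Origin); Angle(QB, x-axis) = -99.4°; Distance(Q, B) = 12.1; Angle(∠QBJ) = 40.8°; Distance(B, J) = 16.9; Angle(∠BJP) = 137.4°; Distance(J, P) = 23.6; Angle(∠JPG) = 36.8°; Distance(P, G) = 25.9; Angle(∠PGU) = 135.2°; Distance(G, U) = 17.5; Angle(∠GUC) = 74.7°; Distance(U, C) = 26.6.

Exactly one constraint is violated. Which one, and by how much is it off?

Distance(U, C) = 26.6 — off by 8.00.

Q = (0.00, 0.00) ✓; QB at -99.40° ✓; |QB| = 12.10 ✓; ∠QBJ = 40.80° ✓; |BJ| = 16.90 ✓; ∠BJP = 137.4° ✓; |JP| = 23.60 ✓; ∠JPG = 36.80° ✓; |PG| = 25.90 ✓; ∠PGU = 135.2° ✓; |GU| = 17.50 ✓; ∠GUC = 74.70° ✓; |UC| = 34.60 ✗.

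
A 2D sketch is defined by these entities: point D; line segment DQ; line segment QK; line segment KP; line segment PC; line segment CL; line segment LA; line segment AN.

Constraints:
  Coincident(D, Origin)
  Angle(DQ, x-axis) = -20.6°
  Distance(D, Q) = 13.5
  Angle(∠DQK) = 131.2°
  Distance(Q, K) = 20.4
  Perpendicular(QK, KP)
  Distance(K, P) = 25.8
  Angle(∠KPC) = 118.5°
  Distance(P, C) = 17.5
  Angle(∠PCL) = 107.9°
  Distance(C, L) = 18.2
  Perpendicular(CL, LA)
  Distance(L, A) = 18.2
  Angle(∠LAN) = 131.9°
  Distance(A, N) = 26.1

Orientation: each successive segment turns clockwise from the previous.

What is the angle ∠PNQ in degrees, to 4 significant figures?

75.53°

CL ⟂ LA, so LA runs at -23.00°; with |LA| = 18.2, A = (6.301, -11.82). ∠LAN = 131.9° gives AN at -71.10° from the x-axis; with |AN| = 26.1, N = (14.76, -36.52). Then cos ∠PNQ = NP·NQ / (|NP||NQ|), giving 75.53°.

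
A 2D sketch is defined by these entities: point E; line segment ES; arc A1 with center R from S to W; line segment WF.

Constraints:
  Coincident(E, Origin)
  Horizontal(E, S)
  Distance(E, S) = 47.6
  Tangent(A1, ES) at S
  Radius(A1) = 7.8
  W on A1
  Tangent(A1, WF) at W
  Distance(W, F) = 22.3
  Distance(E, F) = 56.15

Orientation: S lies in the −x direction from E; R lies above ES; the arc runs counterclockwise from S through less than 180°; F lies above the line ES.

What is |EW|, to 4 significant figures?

41.37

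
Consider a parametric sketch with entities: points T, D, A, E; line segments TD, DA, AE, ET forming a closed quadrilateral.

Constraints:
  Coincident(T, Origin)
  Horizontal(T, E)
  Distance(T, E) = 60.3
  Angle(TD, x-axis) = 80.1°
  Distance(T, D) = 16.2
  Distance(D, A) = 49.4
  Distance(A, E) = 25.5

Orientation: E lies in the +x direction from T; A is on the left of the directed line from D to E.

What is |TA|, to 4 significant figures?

56.83

Checks: TD at 80.10° ✓; |DA| = 49.40 ✓; |AE| = 25.50 ✓.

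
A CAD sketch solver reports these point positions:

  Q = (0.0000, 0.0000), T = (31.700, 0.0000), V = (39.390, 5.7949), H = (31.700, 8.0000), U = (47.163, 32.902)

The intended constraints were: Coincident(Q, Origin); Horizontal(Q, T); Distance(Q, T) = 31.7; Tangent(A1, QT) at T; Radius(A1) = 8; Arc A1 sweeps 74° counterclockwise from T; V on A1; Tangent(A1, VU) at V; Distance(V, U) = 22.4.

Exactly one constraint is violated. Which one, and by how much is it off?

Distance(V, U) = 22.4 — off by 5.80.

Q = (0.00, 0.00) ✓; Q.y = 0.00, T.y = 0.00 ✓; |QT| = 31.70 ✓; ∠(HT, TQ) = 90.00° ✓; |HT| = 8.000 ✓; bearing(H→V) − bearing(H→T) = 74.00° ✓; |HV| = 8.000 ✓; ∠(HV, VU) = 90.00° ✓; |VU| = 28.20 ✗.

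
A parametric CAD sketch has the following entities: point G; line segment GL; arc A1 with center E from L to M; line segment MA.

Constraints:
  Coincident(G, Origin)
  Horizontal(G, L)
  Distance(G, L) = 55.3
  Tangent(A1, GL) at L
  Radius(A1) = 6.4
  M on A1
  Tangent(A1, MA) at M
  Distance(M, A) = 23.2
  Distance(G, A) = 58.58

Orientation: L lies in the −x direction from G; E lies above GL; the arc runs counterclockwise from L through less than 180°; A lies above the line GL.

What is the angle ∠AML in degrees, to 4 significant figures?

133.2°

G is at the origin; GL is horizontal with |GL| = 55.3 and L on the −x side, so L = (-55.30, 0.000). Since A1 is tangent to GL there, EL ⟂ GL, so E = L + (0, 6.4) = (-55.30, 6.400). Since EM ⟂ MA (tangency), |EA| = √(6.4² + 23.2²) = 24.07 regardless of where M sits on A1. So A lies on both circle(G, 58.58) and circle(E, 24.07); the above-GL intersection is A = (-50.34, 29.95). M is the foot of the tangent from A: M = (-48.91, 6.795).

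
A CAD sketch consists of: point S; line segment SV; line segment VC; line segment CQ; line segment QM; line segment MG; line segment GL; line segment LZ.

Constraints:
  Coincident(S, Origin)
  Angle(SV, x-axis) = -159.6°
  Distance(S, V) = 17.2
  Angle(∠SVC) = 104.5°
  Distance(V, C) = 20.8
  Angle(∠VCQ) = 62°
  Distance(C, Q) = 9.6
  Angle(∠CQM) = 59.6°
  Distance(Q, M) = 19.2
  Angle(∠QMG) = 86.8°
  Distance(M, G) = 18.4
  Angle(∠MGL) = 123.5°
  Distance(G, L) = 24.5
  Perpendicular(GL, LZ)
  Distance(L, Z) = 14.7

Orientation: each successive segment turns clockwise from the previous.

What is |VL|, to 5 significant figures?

44.323

S is at the origin; SV runs at -159.6° with length 17.2, so V = (-16.121, -5.9954). ∠SVC = 104.5° gives VC at 124.90° from the x-axis; with |VC| = 20.8, C = (-28.022, 11.064). ∠VCQ = 62.0° gives CQ at 6.9000° from the x-axis; with |CQ| = 9.6, Q = (-18.491, 12.217). ∠CQM = 59.6° gives QM at -113.50° from the x-axis; with |QM| = 19.2, M = (-26.147, -5.3905). ∠QMG = 86.8° gives MG at 153.30° from the x-axis; with |MG| = 18.4, G = (-42.585, 2.8769). ∠MGL = 123.5° gives GL at 96.800° from the x-axis; with |GL| = 24.5, L = (-45.486, 27.205). Then |VL| = |L − V| = 44.323.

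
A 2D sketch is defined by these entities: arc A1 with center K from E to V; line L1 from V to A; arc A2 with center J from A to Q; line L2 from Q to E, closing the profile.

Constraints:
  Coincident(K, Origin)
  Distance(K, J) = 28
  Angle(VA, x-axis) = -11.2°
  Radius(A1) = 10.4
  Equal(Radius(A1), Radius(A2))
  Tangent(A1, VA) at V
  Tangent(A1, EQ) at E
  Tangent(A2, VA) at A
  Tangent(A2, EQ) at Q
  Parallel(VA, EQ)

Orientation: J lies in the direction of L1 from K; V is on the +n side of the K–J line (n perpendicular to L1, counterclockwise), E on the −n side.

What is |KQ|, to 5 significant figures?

29.869

The slot axis is L1's direction at -11.2°, so u = (cos -11.2°, sin -11.2°) = (0.98096, -0.19423) and n = (−sin -11.2°, cos -11.2°) = (0.19423, 0.98096). K is at the origin and J lies 28.0 along u from K, so J = 28.0·u = (27.467, -5.4386). Tangency of A1 to both parallel lines with radius 10.4 puts V and E at K ± 10.4·n: V = (2.0200, 10.202), E = (-2.0200, -10.202). Equal radii place A and Q the same way about J: A = J + 10.4·n = (29.487, 4.7634), Q = J − 10.4·n = (25.447, -15.640). Then |KQ| = |Q − K| = 29.869.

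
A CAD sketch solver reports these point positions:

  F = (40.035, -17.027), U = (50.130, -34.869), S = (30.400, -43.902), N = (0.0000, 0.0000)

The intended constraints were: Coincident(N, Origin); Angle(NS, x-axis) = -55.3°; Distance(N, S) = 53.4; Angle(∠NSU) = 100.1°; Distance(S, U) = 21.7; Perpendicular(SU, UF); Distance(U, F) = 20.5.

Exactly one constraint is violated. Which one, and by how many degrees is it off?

Perpendicular(SU, UF) — off by 4.90°.

N = (0.00, 0.00) ✓; NS at -55.30° ✓; |NS| = 53.40 ✓; ∠NSU = 100.1° ✓; |SU| = 21.70 ✓; ∠(SU, UF) = 94.90° ✗; |UF| = 20.50 ✓.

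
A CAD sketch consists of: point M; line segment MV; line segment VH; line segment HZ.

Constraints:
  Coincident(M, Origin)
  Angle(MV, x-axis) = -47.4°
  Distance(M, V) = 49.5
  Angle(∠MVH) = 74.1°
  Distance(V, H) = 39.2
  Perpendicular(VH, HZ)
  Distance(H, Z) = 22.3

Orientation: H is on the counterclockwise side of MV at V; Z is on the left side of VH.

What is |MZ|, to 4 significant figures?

36.02

M is at the origin; MV runs at -47.4° with length 49.5, so V = 49.5·(cos -47.4°, sin -47.4°) = (33.51, -36.44). ∠MVH = 74.1°, so VH runs at -47.4° + (180° − 74.1°) = 58.50° from the x-axis; with |VH| = 39.2, H = V + 39.2·(cos 58.50°, sin 58.50°) = (53.99, -3.013). VH ⟂ HZ; with |HZ| = 22.3 on the left of VH, Z = H + 22.3·(-0.8526, 0.5225) = (34.97, 8.638). Then |MZ| = |Z − M| = 36.02.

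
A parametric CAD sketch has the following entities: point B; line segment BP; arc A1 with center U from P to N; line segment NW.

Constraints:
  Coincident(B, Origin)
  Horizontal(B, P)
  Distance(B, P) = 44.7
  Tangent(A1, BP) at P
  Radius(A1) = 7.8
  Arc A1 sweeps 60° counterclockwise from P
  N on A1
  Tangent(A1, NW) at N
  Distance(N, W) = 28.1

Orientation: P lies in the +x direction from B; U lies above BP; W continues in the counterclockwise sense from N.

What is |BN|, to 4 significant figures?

51.60

A1 meets BP tangentially, so UP is at right angles to BP, so U = P + (0, 7.8) = (44.70, 7.800). On A1, P sits at bearing -90° from U; a 60° counterclockwise sweep puts N at bearing -30°, so N = U + 7.8·(cos -30°, sin -30°) = (51.45, 3.900). Then |BN| = |N − B| = 51.60.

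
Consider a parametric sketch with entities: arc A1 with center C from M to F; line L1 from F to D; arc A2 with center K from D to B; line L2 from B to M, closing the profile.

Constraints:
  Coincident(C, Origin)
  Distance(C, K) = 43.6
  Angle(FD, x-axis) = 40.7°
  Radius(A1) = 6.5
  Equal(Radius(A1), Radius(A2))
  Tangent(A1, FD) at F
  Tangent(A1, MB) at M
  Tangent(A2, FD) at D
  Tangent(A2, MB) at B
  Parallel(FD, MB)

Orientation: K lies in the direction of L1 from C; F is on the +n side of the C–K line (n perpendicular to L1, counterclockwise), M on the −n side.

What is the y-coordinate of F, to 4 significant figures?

4.928

The slot axis is L1's direction at 40.7°, so u = (cos 40.7°, sin 40.7°) = (0.7581, 0.6521) and n = (−sin 40.7°, cos 40.7°) = (-0.6521, 0.7581). C is at the origin and K lies 43.6 along u from C, so K = 43.6·u = (33.05, 28.43). Tangency of A1 to both parallel lines with radius 6.5 puts F and M at C ± 6.5·n: F = (-4.239, 4.928), M = (4.239, -4.928). So F.y = 4.928.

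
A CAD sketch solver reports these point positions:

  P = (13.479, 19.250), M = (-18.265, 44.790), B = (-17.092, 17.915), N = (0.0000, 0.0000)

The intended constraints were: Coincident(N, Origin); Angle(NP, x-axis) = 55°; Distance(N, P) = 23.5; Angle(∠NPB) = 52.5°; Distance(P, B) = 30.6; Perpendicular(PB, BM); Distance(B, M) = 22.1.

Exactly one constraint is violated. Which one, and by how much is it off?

Distance(B, M) = 22.1 — off by 4.80.

N = (0.00, 0.00) ✓; NP at 55.00° ✓; |NP| = 23.50 ✓; ∠NPB = 52.50° ✓; |PB| = 30.60 ✓; ∠(PB, BM) = 90.00° ✓; |BM| = 26.90 ✗.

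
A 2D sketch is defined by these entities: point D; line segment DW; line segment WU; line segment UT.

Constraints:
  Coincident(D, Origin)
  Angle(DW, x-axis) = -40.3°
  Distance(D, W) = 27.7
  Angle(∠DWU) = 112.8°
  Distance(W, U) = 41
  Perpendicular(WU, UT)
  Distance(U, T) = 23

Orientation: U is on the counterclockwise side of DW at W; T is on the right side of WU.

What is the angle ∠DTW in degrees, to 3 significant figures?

13.9°

∠DWU = 112.8°, so WU runs at -40.3° + (180° − 112.8°) = 26.9° from the x-axis; with |WU| = 41.0, U = W + 41.0·(cos 26.9°, sin 26.9°) = (57.7, 0.634). WU ⟂ UT; with |UT| = 23.0 on the right of WU, T = U + 23.0·(0.452, -0.892) = (68.1, -19.9). Then cos ∠DTW = TD·TW / (|TD||TW|), giving 13.9°.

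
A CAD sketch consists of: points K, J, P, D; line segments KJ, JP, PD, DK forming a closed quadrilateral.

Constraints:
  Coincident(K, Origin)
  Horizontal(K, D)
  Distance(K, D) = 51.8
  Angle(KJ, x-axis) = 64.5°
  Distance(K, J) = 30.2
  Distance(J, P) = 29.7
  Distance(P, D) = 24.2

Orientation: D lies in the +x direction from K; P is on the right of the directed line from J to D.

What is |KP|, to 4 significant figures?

27.68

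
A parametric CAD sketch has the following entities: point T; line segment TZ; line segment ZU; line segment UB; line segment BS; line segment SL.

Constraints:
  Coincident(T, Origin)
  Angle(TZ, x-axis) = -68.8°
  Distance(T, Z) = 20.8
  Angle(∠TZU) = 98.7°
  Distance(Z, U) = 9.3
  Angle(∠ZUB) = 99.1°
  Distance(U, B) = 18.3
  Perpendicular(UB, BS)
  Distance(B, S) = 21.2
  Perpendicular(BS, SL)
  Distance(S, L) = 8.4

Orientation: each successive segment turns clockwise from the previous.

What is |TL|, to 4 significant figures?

10.16

The perpendicularity gives BS at right angles to UB, so BS runs at 39.00°; with |BS| = 21.2, S = (4.419, 3.535). BS ⟂ SL, so SL runs at -51.00°; with |SL| = 8.4, L = (9.705, -2.993). Then |TL| = |L − T| = 10.16.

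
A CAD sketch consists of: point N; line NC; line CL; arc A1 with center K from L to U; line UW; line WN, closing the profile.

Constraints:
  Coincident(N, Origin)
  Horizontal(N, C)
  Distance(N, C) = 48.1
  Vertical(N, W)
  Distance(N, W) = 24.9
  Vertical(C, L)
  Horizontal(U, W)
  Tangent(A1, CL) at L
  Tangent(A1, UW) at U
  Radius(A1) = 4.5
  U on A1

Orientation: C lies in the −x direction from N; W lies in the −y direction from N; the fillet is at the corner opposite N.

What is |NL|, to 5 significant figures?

52.247

N is at the origin; NC is horizontal with |NC| = 48.1 and C on the −x side, so C = (-48.100, 0.0000). N and W share the same x with |NW| = 24.9 and W on the −y side, so W = (0.0000, -24.900). The virtual corner opposite N is at (-48.100, -24.900). Tangency of A1 to CL means the radius KL is perpendicular to CL and tangency of A1 to UW means the radius KU is perpendicular to UW, with radius 4.5, so the center K sits 4.5 in from both sides at K = (-43.600, -20.400). That places the tangent points at L = (-48.100, -20.400) on CL and U = (-43.600, -24.900) on UW. Then |NL| = |L − N| = 52.247.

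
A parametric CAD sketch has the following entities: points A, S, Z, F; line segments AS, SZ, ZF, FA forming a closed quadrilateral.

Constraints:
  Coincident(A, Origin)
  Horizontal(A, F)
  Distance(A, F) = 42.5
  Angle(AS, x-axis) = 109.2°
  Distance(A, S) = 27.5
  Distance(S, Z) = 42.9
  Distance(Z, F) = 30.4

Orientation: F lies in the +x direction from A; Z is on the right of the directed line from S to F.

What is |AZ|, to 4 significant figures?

17.28

Checks: |SZ| = 42.90 ✓; |ZF| = 30.40 ✓.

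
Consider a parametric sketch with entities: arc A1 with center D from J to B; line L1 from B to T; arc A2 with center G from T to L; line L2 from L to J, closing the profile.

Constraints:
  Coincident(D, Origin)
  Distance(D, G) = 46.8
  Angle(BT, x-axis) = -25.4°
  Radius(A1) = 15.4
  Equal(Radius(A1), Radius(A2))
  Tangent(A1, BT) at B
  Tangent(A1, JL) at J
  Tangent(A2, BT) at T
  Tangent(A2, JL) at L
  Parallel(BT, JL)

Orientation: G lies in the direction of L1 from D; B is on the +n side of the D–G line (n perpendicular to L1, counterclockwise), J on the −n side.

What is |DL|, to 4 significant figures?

49.27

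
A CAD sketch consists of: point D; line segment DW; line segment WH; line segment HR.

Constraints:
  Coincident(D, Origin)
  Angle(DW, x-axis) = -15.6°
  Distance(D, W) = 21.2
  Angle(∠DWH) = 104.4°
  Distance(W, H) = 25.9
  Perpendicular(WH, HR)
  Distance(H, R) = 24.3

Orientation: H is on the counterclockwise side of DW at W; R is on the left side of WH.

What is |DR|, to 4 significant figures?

31.40

D is at the origin; DW runs at -15.6° with length 21.2, so W = 21.2·(cos -15.6°, sin -15.6°) = (20.42, -5.701). ∠DWH = 104.4°, so WH runs at -15.6° + (180° − 104.4°) = 60.00° from the x-axis; with |WH| = 25.9, H = W + 25.9·(cos 60.00°, sin 60.00°) = (33.37, 16.73). The perpendicularity gives HR at right angles to WH; with |HR| = 24.3 on the left of WH, R = H + 24.3·(-0.8660, 0.5000) = (12.32, 28.88). Then |DR| = |R − D| = 31.40.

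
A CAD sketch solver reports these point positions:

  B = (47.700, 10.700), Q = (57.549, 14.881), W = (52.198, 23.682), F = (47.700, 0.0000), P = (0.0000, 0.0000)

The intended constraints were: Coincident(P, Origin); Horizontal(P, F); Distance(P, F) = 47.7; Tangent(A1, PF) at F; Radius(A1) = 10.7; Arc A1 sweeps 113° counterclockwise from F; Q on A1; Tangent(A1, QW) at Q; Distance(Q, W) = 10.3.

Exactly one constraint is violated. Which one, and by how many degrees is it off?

Tangent(A1, QW) at Q — off by 8.30°.

P = (0.00, 0.00) ✓; P.y = 0.00, F.y = 0.00 ✓; |PF| = 47.70 ✓; ∠(BF, FP) = 90.00° ✓; |BF| = 10.70 ✓; bearing(B→Q) − bearing(B→F) = 113.0° ✓; |BQ| = 10.70 ✓; ∠(BQ, QW) = 81.70° ✗; |QW| = 10.30 ✓.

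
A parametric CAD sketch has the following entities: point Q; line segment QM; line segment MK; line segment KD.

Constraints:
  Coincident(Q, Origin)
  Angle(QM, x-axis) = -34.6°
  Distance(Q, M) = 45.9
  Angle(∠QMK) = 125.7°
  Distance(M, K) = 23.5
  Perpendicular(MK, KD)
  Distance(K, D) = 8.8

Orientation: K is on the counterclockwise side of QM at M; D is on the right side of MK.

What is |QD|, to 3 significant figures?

68.2

Q is at the origin; QM runs at -34.6° with length 45.9, so M = 45.9·(cos -34.6°, sin -34.6°) = (37.8, -26.1). ∠QMK = 125.7°, so MK runs at -34.6° + (180° − 125.7°) = 19.7° from the x-axis; with |MK| = 23.5, K = M + 23.5·(cos 19.7°, sin 19.7°) = (59.9, -18.1). MK is perpendicular to KD; with |KD| = 8.8 on the right of MK, D = K + 8.8·(0.337, -0.941) = (62.9, -26.4). Then |QD| = |D − Q| = 68.2.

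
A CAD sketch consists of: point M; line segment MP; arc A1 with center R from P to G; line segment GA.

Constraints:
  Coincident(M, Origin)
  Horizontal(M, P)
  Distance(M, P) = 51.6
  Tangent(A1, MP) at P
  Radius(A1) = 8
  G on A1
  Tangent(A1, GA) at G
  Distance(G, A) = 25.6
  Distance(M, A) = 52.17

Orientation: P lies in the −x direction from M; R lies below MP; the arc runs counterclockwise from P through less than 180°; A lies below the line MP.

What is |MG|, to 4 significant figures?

59.13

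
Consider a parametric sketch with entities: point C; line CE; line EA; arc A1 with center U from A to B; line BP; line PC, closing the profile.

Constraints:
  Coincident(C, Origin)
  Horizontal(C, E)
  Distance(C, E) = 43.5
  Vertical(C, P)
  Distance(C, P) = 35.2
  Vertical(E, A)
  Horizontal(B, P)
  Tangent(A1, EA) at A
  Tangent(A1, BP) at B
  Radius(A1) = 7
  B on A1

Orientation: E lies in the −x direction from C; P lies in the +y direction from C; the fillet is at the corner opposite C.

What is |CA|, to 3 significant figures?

51.8

The virtual corner opposite C is at (-43.5, 35.2). A1 meets EA tangentially, so UA is at right angles to EA and the tangent condition forces UB to be normal to BP, with radius 7.0, so the center U sits 7.0 in from both sides at U = (-36.5, 28.2). That places the tangent points at A = (-43.5, 28.2) on EA and B = (-36.5, 35.2) on BP. Then |CA| = |A − C| = 51.8.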